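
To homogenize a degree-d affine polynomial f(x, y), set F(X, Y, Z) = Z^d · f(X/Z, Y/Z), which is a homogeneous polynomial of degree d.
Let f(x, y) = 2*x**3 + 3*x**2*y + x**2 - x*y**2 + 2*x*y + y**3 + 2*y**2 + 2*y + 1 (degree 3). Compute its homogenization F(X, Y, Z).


F(X, Y, Z) = 2*X**3 + 3*X**2*Y + X**2*Z - X*Y**2 + 2*X*Y*Z + Y**3 + 2*Y**2*Z + 2*Y*Z**2 + Z**3

deg(f) = 3.
Substitute x = X/Z, y = Y/Z into f, then multiply by Z^3.
  monomial 2·x^3·y^0 ↦ 2·X^3·Y^0·Z^0.
  monomial 3·x^2·y^1 ↦ 3·X^2·Y^1·Z^0.
  monomial 1·x^2·y^0 ↦ 1·X^2·Y^0·Z^1.
  monomial -1·x^1·y^2 ↦ -1·X^1·Y^2·Z^0.
  monomial 2·x^1·y^1 ↦ 2·X^1·Y^1·Z^1.
  monomial 1·x^0·y^3 ↦ 1·X^0·Y^3·Z^0.
  monomial 2·x^0·y^2 ↦ 2·X^0·Y^2·Z^1.
  monomial 2·x^0·y^1 ↦ 2·X^0·Y^1·Z^2.
  monomial 1·x^0·y^0 ↦ 1·X^0·Y^0·Z^3.
Collecting: F(X, Y, Z) = 2*X**3 + 3*X**2*Y + X**2*Z - X*Y**2 + 2*X*Y*Z + Y**3 + 2*Y**2*Z + 2*Y*Z**2 + Z**3.


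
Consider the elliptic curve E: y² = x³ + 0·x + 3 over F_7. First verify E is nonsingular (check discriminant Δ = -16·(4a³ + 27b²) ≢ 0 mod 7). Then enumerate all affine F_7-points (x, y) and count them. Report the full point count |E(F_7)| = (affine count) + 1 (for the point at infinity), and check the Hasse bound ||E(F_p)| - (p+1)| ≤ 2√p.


Affine points = {(1, 2), (1, 5), (2, 2), (2, 5), (3, 3), (3, 4), (4, 2), (4, 5), (5, 3), (5, 4), (6, 3), (6, 4)}; affine count = 12; |E(F_7)| = 13.

Discriminant check: Δ ∝ 4a³ + 27b² = 4·0³ + 27·3² = 4·0 + 27·9 ≡ 5 (mod 7). Nonzero ⇒ E is nonsingular.
For each x ∈ F_7, compute rhs = x³ + 0·x + 3 mod 7, then count y ∈ F_7 with y² ≡ rhs.
  x = 0: rhs = 3, matching y values: none (0 points).
  x = 1: rhs = 4, matching y values: 2, 5 (2 points).
  x = 2: rhs = 4, matching y values: 2, 5 (2 points).
  x = 3: rhs = 2, matching y values: 3, 4 (2 points).
  x = 4: rhs = 4, matching y values: 2, 5 (2 points).
  x = 5: rhs = 2, matching y values: 3, 4 (2 points).
  x = 6: rhs = 2, matching y values: 3, 4 (2 points).
Total affine count: 12.
Full point count |E(F_7)| = 12 + 1 = 13.
Hasse bound: |13 − (7+1)| = |5| = 5 ≤ 2√7 ≈ 5.2915 ✓.


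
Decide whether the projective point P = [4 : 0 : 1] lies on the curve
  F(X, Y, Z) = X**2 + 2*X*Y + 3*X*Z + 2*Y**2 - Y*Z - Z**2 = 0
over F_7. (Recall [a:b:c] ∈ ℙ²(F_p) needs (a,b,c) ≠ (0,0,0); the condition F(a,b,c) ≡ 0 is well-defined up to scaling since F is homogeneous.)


F(4,0,1) ≡ 6 (mod 7); P is NOT on the curve.

Evaluate F(4, 0, 1) term-by-term (mod 7).
  X**2 ↦ 1·16·1·1 = 16
  2*X*Y ↦ 2·4·0·1 = 0
  3*X*Z ↦ 3·4·1·1 = 12
  2*Y**2 ↦ 2·1·0·1 = 0
  -Y*Z ↦ -1·1·0·1 = 0
  -Z**2 ↦ -1·1·1·1 = -1
Sum: F(4, 0, 1) = (16) + (0) + (12) + (0) + (0) + (-1) = 27.
Reducing mod 7: 27 ≡ 6 (mod 7).
Since F(a, b, c) ≡ 6 ≠ 0 (mod 7), P does NOT lie on the curve.


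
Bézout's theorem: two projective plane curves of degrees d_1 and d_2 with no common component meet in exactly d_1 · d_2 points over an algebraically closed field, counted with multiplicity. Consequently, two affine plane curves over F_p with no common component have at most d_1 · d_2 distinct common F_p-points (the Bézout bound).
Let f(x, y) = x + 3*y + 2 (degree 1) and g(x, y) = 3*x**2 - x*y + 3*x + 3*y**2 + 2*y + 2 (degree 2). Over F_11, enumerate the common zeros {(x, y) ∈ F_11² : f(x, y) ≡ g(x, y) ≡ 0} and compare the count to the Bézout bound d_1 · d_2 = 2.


Common zeros: {(8, 4)}; count = 1; Bézout bound = 2.

deg(f) = 1, deg(g) = 2, so Bézout bound = 2.
Scan x ∈ F_11. For each x, list the y ∈ F_11 with f(x, y) ≡ 0 and those with g(x, y) ≡ 0 (mod 11); the common zeros in that column are the intersection.
  x = 0: f ≡ 0 at y ∈ {3}; g ≡ 0 at y ∈ ∅; common: ∅.
  x = 1: f ≡ 0 at y ∈ {10}; g ≡ 0 at y ∈ {2, 5}; common: ∅.
  x = 2: f ≡ 0 at y ∈ {6}; g ≡ 0 at y ∈ ∅; common: ∅.
  x = 3: f ≡ 0 at y ∈ {2}; g ≡ 0 at y ∈ ∅; common: ∅.
  x = 4: f ≡ 0 at y ∈ {9}; g ≡ 0 at y ∈ ∅; common: ∅.
  x = 5: f ≡ 0 at y ∈ {5}; g ≡ 0 at y ∈ {3, 9}; common: ∅.
  x = 6: f ≡ 0 at y ∈ {1}; g ≡ 0 at y ∈ {2, 3}; common: ∅.
  x = 7: f ≡ 0 at y ∈ {8}; g ≡ 0 at y ∈ {4, 5}; common: ∅.
  x = 8: f ≡ 0 at y ∈ {4}; g ≡ 0 at y ∈ {4, 9}; common: {4}.
  x = 9: f ≡ 0 at y ∈ {0}; g ≡ 0 at y ∈ ∅; common: ∅.
  x = 10: f ≡ 0 at y ∈ {7}; g ≡ 0 at y ∈ ∅; common: ∅.
Collecting: common zeros = {(8, 4)}, so the count is 1.
Comparison with the Bézout bound: 1 ≤ 2 = deg(f)·deg(g), as expected for curves with no common component (the affine F_11-count falls short of the bound because intersections may lie at infinity, over extension fields, or carry multiplicity).


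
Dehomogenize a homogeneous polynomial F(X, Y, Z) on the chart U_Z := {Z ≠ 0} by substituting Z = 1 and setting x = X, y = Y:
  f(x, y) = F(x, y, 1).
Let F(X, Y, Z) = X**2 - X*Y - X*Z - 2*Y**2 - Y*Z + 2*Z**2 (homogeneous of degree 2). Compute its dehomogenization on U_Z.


f(x, y) = x**2 - x*y - x - 2*y**2 - y + 2

On U_Z we set Z = 1. Each monomial c·X^i·Y^j·Z^k in F becomes c·x^i·y^j·1^k = c·x^i·y^j.
Substituting Z = 1: F(X, Y, 1) = x**2 - x*y - x - 2*y**2 - y + 2.
Note: deg(f) ≤ deg(F) = 2; strict inequality happens when F is divisible by Z (lost terms).


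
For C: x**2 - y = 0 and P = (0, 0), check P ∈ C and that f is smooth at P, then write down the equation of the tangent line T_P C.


Tangent line at P: -y = 0.

Step 1: f(0, 0) = 0, so P lies on C.
Step 2: partial derivatives
  f_x(x, y) = 2*x, f_y(x, y) = -1.
  f_x(P) = 0, f_y(P) = -1 (gradient nonzero, so P is smooth).
Step 3: tangent line at P: 0·(x − 0) + -1·(y − 0) = 0.
Expanding: -y = 0.


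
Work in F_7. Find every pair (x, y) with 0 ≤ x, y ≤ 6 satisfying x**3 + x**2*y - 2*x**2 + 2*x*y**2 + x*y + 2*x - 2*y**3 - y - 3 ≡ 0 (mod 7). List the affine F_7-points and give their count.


Affine F_7-points: {(0, 2), (0, 6), (1, 3), (3, 2), (4, 2), (4, 3), (4, 6), (5, 1), (6, 6)}; count = 9.

For each of the 49 pairs (x, y) ∈ F_7², evaluate f(x, y) mod 7. Record the zeros.
  x = 0: [0↦4, 1↦1, 2↦0, 3↦3, 4↦5, 5↦1, 6↦0]  zeros at y ∈ {2, 6}
  x = 1: [0↦5, 1↦6, 2↦6, 3↦0, 4↦4, 5↦6, 6↦1]  zeros at y ∈ {3}
  x = 2: [0↦1, 1↦1, 2↦4, 3↦5, 4↦6, 5↦2, 6↦2]  zeros at y ∈ ∅
  x = 3: [0↦5, 1↦6, 2↦0, 3↦3, 4↦3, 5↦2, 6↦2]  zeros at y ∈ {2}
  x = 4: [0↦2, 1↦6, 2↦0, 3↦0, 4↦1, 5↦5, 6↦0]  zeros at y ∈ {2, 3, 6}
  x = 5: [0↦5, 1↦0, 2↦3, 3↦2, 4↦6, 5↦3, 6↦2]  zeros at y ∈ {1}
  x = 6: [0↦6, 1↦1, 2↦1, 3↦1, 4↦3, 5↦2, 6↦0]  zeros at y ∈ {6}
Collecting zeros: affine points = {(0, 2), (0, 6), (1, 3), (3, 2), (4, 2), (4, 3), (4, 6), (5, 1), (6, 6)}.
Total count |C(F_7)_aff| = 9.


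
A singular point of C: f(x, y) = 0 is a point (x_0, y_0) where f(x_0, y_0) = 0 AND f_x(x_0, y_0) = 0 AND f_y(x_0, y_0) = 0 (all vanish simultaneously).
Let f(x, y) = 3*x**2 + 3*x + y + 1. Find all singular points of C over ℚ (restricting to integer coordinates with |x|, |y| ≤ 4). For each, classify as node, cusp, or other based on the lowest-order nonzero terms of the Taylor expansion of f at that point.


No singular points in the scanned grid; C is smooth there.

Compute partial derivatives:
  f_x = 6*x + 3.
  f_y = 1.
f_y = 1 is a nonzero constant, so f_y never vanishes: no point (x, y) can satisfy f = f_x = f_y = 0. In particular no (x, y) ∈ {−4, ..., 4}² is singular; the curve is smooth.


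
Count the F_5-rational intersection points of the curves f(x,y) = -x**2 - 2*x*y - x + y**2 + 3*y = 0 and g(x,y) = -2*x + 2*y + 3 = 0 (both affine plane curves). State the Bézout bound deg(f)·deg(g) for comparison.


Common zeros: {(2, 3), (4, 0)}; count = 2; Bézout bound = 2.

deg(f) = 2, deg(g) = 1, so Bézout bound = 2.
Scan x ∈ F_5. For each x, list the y ∈ F_5 with f(x, y) ≡ 0 and those with g(x, y) ≡ 0 (mod 5); the common zeros in that column are the intersection.
  x = 0: f ≡ 0 at y ∈ {0, 2}; g ≡ 0 at y ∈ {1}; common: ∅.
  x = 1: f ≡ 0 at y ∈ {1, 3}; g ≡ 0 at y ∈ {2}; common: ∅.
  x = 2: f ≡ 0 at y ∈ {3}; g ≡ 0 at y ∈ {3}; common: {3}.
  x = 3: f ≡ 0 at y ∈ ∅; g ≡ 0 at y ∈ {4}; common: ∅.
  x = 4: f ≡ 0 at y ∈ {0}; g ≡ 0 at y ∈ {0}; common: {0}.
Collecting: common zeros = {(2, 3), (4, 0)}, so the count is 2.
Comparison with the Bézout bound: 2 ≤ 2 = deg(f)·deg(g), as expected for curves with no common component (the bound is attained).


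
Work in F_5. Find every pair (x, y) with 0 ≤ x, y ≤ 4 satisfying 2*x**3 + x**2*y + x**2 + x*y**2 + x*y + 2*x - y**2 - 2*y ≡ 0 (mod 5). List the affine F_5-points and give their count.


Affine F_5-points: {(0, 0), (0, 3), (1, 0), (1, 1), (1, 2), (1, 3), (1, 4), (2, 3), (4, 2)}; count = 9.

For each of the 25 pairs (x, y) ∈ F_5², evaluate f(x, y) mod 5. Record the zeros.
  x = 0: [0↦0, 1↦2, 2↦2, 3↦0, 4↦1]  zeros at y ∈ {0, 3}
  x = 1: [0↦0, 1↦0, 2↦0, 3↦0, 4↦0]  zeros at y ∈ {0, 1, 2, 3, 4}
  x = 2: [0↦4, 1↦4, 2↦1, 3↦0, 4↦1]  zeros at y ∈ {3}
  x = 3: [0↦4, 1↦1, 2↦2, 3↦2, 4↦1]  zeros at y ∈ ∅
  x = 4: [0↦2, 1↦3, 2↦0, 3↦3, 4↦2]  zeros at y ∈ {2}
Collecting zeros: affine points = {(0, 0), (0, 3), (1, 0), (1, 1), (1, 2), (1, 3), (1, 4), (2, 3), (4, 2)}.
Total count |C(F_5)_aff| = 9.


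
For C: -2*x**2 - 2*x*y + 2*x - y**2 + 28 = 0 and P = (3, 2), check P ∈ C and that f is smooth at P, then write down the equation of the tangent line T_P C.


Tangent line at P: -14*x - 10*y + 62 = 0.

Step 1: f(3, 2) = 0, so P lies on C.
Step 2: partial derivatives
  f_x(x, y) = -4*x - 2*y + 2, f_y(x, y) = -2*x - 2*y.
  f_x(P) = -14, f_y(P) = -10 (gradient nonzero, so P is smooth).
Step 3: tangent line at P: -14·(x − 3) + -10·(y − 2) = 0.
Expanding: -14*x - 10*y + 62 = 0.


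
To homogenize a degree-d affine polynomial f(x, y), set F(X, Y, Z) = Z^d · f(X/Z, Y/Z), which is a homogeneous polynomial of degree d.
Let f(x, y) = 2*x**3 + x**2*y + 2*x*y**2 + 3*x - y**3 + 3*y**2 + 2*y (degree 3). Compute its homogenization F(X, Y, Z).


F(X, Y, Z) = 2*X**3 + X**2*Y + 2*X*Y**2 + 3*X*Z**2 - Y**3 + 3*Y**2*Z + 2*Y*Z**2

deg(f) = 3.
Substitute x = X/Z, y = Y/Z into f, then multiply by Z^3.
  monomial 2·x^3·y^0 ↦ 2·X^3·Y^0·Z^0.
  monomial 1·x^2·y^1 ↦ 1·X^2·Y^1·Z^0.
  monomial 2·x^1·y^2 ↦ 2·X^1·Y^2·Z^0.
  monomial 3·x^1·y^0 ↦ 3·X^1·Y^0·Z^2.
  monomial -1·x^0·y^3 ↦ -1·X^0·Y^3·Z^0.
  monomial 3·x^0·y^2 ↦ 3·X^0·Y^2·Z^1.
  monomial 2·x^0·y^1 ↦ 2·X^0·Y^1·Z^2.
Collecting: F(X, Y, Z) = 2*X**3 + X**2*Y + 2*X*Y**2 + 3*X*Z**2 - Y**3 + 3*Y**2*Z + 2*Y*Z**2.


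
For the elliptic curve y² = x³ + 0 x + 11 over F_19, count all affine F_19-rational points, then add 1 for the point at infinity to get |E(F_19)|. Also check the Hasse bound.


Affine points = {(0, 7), (0, 12), (2, 0), (3, 0), (10, 2), (10, 17), (13, 2), (13, 17), (14, 0), (15, 2), (15, 17)}; affine count = 11; |E(F_19)| = 12.

Discriminant check: Δ ∝ 4a³ + 27b² = 4·0³ + 27·11² = 4·0 + 27·121 ≡ 18 (mod 19). Nonzero ⇒ E is nonsingular.
For each x ∈ F_19, compute rhs = x³ + 0·x + 11 mod 19, then count y ∈ F_19 with y² ≡ rhs.
  x = 0: rhs = 11, matching y values: 7, 12 (2 points).
  x = 1: rhs = 12, matching y values: none (0 points).
  x = 2: rhs = 0, matching y values: 0 (1 points).
  x = 3: rhs = 0, matching y values: 0 (1 points).
  x = 4: rhs = 18, matching y values: none (0 points).
  x = 5: rhs = 3, matching y values: none (0 points).
  x = 6: rhs = 18, matching y values: none (0 points).
  x = 7: rhs = 12, matching y values: none (0 points).
  x = 8: rhs = 10, matching y values: none (0 points).
  x = 9: rhs = 18, matching y values: none (0 points).
  x = 10: rhs = 4, matching y values: 2, 17 (2 points).
  x = 11: rhs = 12, matching y values: none (0 points).
  x = 12: rhs = 10, matching y values: none (0 points).
  x = 13: rhs = 4, matching y values: 2, 17 (2 points).
  x = 14: rhs = 0, matching y values: 0 (1 points).
  x = 15: rhs = 4, matching y values: 2, 17 (2 points).
  x = 16: rhs = 3, matching y values: none (0 points).
  x = 17: rhs = 3, matching y values: none (0 points).
  x = 18: rhs = 10, matching y values: none (0 points).
Total affine count: 11.
Full point count |E(F_19)| = 11 + 1 = 12.
Hasse bound: |12 − (19+1)| = |-8| = 8 ≤ 2√19 ≈ 8.7178 ✓.


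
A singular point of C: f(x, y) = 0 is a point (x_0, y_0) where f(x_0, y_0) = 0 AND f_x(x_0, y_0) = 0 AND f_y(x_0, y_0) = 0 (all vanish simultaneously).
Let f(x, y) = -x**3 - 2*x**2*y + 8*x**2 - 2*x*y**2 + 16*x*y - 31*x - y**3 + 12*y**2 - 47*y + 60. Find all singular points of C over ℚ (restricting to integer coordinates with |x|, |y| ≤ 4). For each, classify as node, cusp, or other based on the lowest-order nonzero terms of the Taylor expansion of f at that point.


Singular points: {(1, 3)}; classification: node.

Compute partial derivatives:
  f_x = -3*x**2 - 4*x*y + 16*x - 2*y**2 + 16*y - 31.
  f_y = -2*x**2 - 4*x*y + 16*x - 3*y**2 + 24*y - 47.
Scan x_0 ∈ {−4, ..., 4}. For each x_0, f_y(x_0, y) is a polynomial in y; find its integer roots y ∈ {−4, ..., 4}, then test f_x and f at those candidates.
  x = -4: f_y(-4, y) = -3*y**2 + 40*y - 143; no integer root y with |y| ≤ 4.
  x = -3: f_y(-3, y) = -3*y**2 + 36*y - 113; no integer root y with |y| ≤ 4.
  x = -2: f_y(-2, y) = -3*y**2 + 32*y - 87; no integer root y with |y| ≤ 4.
  x = -1: f_y(-1, y) = -3*y**2 + 28*y - 65; no integer root y with |y| ≤ 4.
  x = 0: f_y(0, y) = -3*y**2 + 24*y - 47; no integer root y with |y| ≤ 4.
  x = 1: f_y(1, y) = -3*y**2 + 20*y - 33; vanishes at y ∈ {3}. (1, 3): f_x = 0, f = 0 — SINGULAR.
  x = 2: f_y(2, y) = -3*y**2 + 16*y - 23; no integer root y with |y| ≤ 4.
  x = 3: f_y(3, y) = -3*y**2 + 12*y - 17; no integer root y with |y| ≤ 4.
  x = 4: f_y(4, y) = -3*y**2 + 8*y - 15; no integer root y with |y| ≤ 4.
Only singular point on the grid: (1, 3).
Classify: substitute x = 1 + u, y = 3 + v and expand: f = -u**3 - 2*u**2*v - u**2 - 2*u*v**2 - v**3 + v**2.
No constant or linear terms (consistent with a singular point). Quadratic part: -u**2 + v**2. Cubic part: -u**3 - 2*u**2*v - 2*u*v**2 - v**3.
The quadratic part v**2 - u**2 = (v − u)(v + u) splits into two distinct linear factors, so there are two distinct tangent lines y − 3 = ±(x − 1) — this is a node (ordinary double point).
Classification: node.


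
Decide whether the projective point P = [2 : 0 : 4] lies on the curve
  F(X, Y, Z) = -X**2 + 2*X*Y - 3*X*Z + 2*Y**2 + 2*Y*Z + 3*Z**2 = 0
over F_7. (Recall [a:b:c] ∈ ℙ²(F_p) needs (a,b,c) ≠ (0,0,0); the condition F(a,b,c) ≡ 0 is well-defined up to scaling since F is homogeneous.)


F(2,0,4) ≡ 6 (mod 7); P is NOT on the curve.

Evaluate F(2, 0, 4) term-by-term (mod 7).
  -X**2 ↦ -1·4·1·1 = -4
  2*X*Y ↦ 2·2·0·1 = 0
  -3*X*Z ↦ -3·2·1·4 = -24
  2*Y**2 ↦ 2·1·0·1 = 0
  2*Y*Z ↦ 2·1·0·4 = 0
  3*Z**2 ↦ 3·1·1·16 = 48
Sum: F(2, 0, 4) = (-4) + (0) + (-24) + (0) + (0) + (48) = 20.
Reducing mod 7: 20 ≡ 6 (mod 7).
Since F(a, b, c) ≡ 6 ≠ 0 (mod 7), P does NOT lie on the curve.


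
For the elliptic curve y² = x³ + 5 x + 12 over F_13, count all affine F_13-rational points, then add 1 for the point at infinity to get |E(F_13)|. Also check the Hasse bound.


Affine points = {(0, 5), (0, 8), (2, 2), (2, 11), (7, 0), (10, 3), (10, 10)}; affine count = 7; |E(F_13)| = 8.

Discriminant check: Δ ∝ 4a³ + 27b² = 4·5³ + 27·12² = 4·125 + 27·144 ≡ 7 (mod 13). Nonzero ⇒ E is nonsingular.
For each x ∈ F_13, compute rhs = x³ + 5·x + 12 mod 13, then count y ∈ F_13 with y² ≡ rhs.
  x = 0: rhs = 12, matching y values: 5, 8 (2 points).
  x = 1: rhs = 5, matching y values: none (0 points).
  x = 2: rhs = 4, matching y values: 2, 11 (2 points).
  x = 3: rhs = 2, matching y values: none (0 points).
  x = 4: rhs = 5, matching y values: none (0 points).
  x = 5: rhs = 6, matching y values: none (0 points).
  x = 6: rhs = 11, matching y values: none (0 points).
  x = 7: rhs = 0, matching y values: 0 (1 points).
  x = 8: rhs = 5, matching y values: none (0 points).
  x = 9: rhs = 6, matching y values: none (0 points).
  x = 10: rhs = 9, matching y values: 3, 10 (2 points).
  x = 11: rhs = 7, matching y values: none (0 points).
  x = 12: rhs = 6, matching y values: none (0 points).
Total affine count: 7.
Full point count |E(F_13)| = 7 + 1 = 8.
Hasse bound: |8 − (13+1)| = |-6| = 6 ≤ 2√13 ≈ 7.2111 ✓.


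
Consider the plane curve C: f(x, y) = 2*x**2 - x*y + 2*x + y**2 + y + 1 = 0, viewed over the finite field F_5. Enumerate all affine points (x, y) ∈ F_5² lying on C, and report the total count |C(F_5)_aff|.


Affine F_5-points: {(1, 0), (2, 2), (2, 4), (3, 0), (3, 2), (4, 4)}; count = 6.

For each of the 25 pairs (x, y) ∈ F_5², evaluate f(x, y) mod 5. Record the zeros.
  x = 0: [0↦1, 1↦3, 2↦2, 3↦3, 4↦1]  zeros at y ∈ ∅
  x = 1: [0↦0, 1↦1, 2↦4, 3↦4, 4↦1]  zeros at y ∈ {0}
  x = 2: [0↦3, 1↦3, 2↦0, 3↦4, 4↦0]  zeros at y ∈ {2, 4}
  x = 3: [0↦0, 1↦4, 2↦0, 3↦3, 4↦3]  zeros at y ∈ {0, 2}
  x = 4: [0↦1, 1↦4, 2↦4, 3↦1, 4↦0]  zeros at y ∈ {4}
Collecting zeros: affine points = {(1, 0), (2, 2), (2, 4), (3, 0), (3, 2), (4, 4)}.
Total count |C(F_5)_aff| = 6.


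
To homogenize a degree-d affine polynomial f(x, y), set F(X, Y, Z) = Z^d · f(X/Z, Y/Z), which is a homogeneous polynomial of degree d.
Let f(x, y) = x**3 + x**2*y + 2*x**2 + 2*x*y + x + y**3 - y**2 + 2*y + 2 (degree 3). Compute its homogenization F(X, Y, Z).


F(X, Y, Z) = X**3 + X**2*Y + 2*X**2*Z + 2*X*Y*Z + X*Z**2 + Y**3 - Y**2*Z + 2*Y*Z**2 + 2*Z**3

deg(f) = 3.
Substitute x = X/Z, y = Y/Z into f, then multiply by Z^3.
  monomial 1·x^3·y^0 ↦ 1·X^3·Y^0·Z^0.
  monomial 1·x^2·y^1 ↦ 1·X^2·Y^1·Z^0.
  monomial 2·x^2·y^0 ↦ 2·X^2·Y^0·Z^1.
  monomial 2·x^1·y^1 ↦ 2·X^1·Y^1·Z^1.
  monomial 1·x^1·y^0 ↦ 1·X^1·Y^0·Z^2.
  monomial 1·x^0·y^3 ↦ 1·X^0·Y^3·Z^0.
  monomial -1·x^0·y^2 ↦ -1·X^0·Y^2·Z^1.
  monomial 2·x^0·y^1 ↦ 2·X^0·Y^1·Z^2.
  monomial 2·x^0·y^0 ↦ 2·X^0·Y^0·Z^3.
Collecting: F(X, Y, Z) = X**3 + X**2*Y + 2*X**2*Z + 2*X*Y*Z + X*Z**2 + Y**3 - Y**2*Z + 2*Y*Z**2 + 2*Z**3.


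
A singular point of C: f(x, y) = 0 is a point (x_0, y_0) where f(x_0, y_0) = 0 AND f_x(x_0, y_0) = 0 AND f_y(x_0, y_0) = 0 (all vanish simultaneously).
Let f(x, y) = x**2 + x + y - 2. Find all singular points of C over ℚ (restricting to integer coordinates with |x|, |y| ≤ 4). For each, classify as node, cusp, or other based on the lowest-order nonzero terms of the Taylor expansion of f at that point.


No singular points in the scanned grid; C is smooth there.

Compute partial derivatives:
  f_x = 2*x + 1.
  f_y = 1.
f_y = 1 is a nonzero constant, so f_y never vanishes: no point (x, y) can satisfy f = f_x = f_y = 0. In particular no (x, y) ∈ {−4, ..., 4}² is singular; the curve is smooth.


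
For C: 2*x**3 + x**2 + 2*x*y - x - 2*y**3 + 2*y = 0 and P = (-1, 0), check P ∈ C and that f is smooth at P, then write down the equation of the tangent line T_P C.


Tangent line at P: 3*x + 3 = 0.

Step 1: f(-1, 0) = 0, so P lies on C.
Step 2: partial derivatives
  f_x(x, y) = 6*x**2 + 2*x + 2*y - 1, f_y(x, y) = 2*x - 6*y**2 + 2.
  f_x(P) = 3, f_y(P) = 0 (gradient nonzero, so P is smooth).
Step 3: tangent line at P: 3·(x − -1) + 0·(y − 0) = 0.
Expanding: 3*x + 3 = 0.


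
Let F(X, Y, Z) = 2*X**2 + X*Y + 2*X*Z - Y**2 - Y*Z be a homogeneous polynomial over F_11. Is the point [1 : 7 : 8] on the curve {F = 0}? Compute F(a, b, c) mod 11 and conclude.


F(1,7,8) ≡ 8 (mod 11); P is NOT on the curve.

Evaluate F(1, 7, 8) term-by-term (mod 11).
  2*X**2 ↦ 2·1·1·1 = 2
  X*Y ↦ 1·1·7·1 = 7
  2*X*Z ↦ 2·1·1·8 = 16
  -Y**2 ↦ -1·1·49·1 = -49
  -Y*Z ↦ -1·1·7·8 = -56
Sum: F(1, 7, 8) = (2) + (7) + (16) + (-49) + (-56) = -80.
Reducing mod 11: -80 ≡ 8 (mod 11).
Since F(a, b, c) ≡ 8 ≠ 0 (mod 11), P does NOT lie on the curve.


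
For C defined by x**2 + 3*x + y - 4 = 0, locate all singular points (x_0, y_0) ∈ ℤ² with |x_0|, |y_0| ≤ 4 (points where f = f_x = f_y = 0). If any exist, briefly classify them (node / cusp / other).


No singular points in the scanned grid; C is smooth there.

Compute partial derivatives:
  f_x = 2*x + 3.
  f_y = 1.
f_y = 1 is a nonzero constant, so f_y never vanishes: no point (x, y) can satisfy f = f_x = f_y = 0. In particular no (x, y) ∈ {−4, ..., 4}² is singular; the curve is smooth.


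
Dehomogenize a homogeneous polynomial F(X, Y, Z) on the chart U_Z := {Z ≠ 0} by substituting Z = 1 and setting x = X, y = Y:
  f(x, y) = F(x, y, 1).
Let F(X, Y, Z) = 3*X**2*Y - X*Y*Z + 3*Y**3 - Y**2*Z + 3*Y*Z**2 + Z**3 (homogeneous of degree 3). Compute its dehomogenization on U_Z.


f(x, y) = 3*x**2*y - x*y + 3*y**3 - y**2 + 3*y + 1

On U_Z we set Z = 1. Each monomial c·X^i·Y^j·Z^k in F becomes c·x^i·y^j·1^k = c·x^i·y^j.
Substituting Z = 1: F(X, Y, 1) = 3*x**2*y - x*y + 3*y**3 - y**2 + 3*y + 1.
Note: deg(f) ≤ deg(F) = 3; strict inequality happens when F is divisible by Z (lost terms).


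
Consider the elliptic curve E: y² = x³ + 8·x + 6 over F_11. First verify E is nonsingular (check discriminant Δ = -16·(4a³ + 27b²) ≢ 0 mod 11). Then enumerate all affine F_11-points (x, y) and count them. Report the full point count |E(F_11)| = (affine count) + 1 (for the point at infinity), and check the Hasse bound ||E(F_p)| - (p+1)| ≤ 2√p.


Affine points = {(1, 2), (1, 9), (4, 5), (4, 6), (7, 3), (7, 8), (9, 2), (9, 9)}; affine count = 8; |E(F_11)| = 9.

Discriminant check: Δ ∝ 4a³ + 27b² = 4·8³ + 27·6² = 4·512 + 27·36 ≡ 6 (mod 11). Nonzero ⇒ E is nonsingular.
For each x ∈ F_11, compute rhs = x³ + 8·x + 6 mod 11, then count y ∈ F_11 with y² ≡ rhs.
  x = 0: rhs = 6, matching y values: none (0 points).
  x = 1: rhs = 4, matching y values: 2, 9 (2 points).
  x = 2: rhs = 8, matching y values: none (0 points).
  x = 3: rhs = 2, matching y values: none (0 points).
  x = 4: rhs = 3, matching y values: 5, 6 (2 points).
  x = 5: rhs = 6, matching y values: none (0 points).
  x = 6: rhs = 6, matching y values: none (0 points).
  x = 7: rhs = 9, matching y values: 3, 8 (2 points).
  x = 8: rhs = 10, matching y values: none (0 points).
  x = 9: rhs = 4, matching y values: 2, 9 (2 points).
  x = 10: rhs = 8, matching y values: none (0 points).
Total affine count: 8.
Full point count |E(F_11)| = 8 + 1 = 9.
Hasse bound: |9 − (11+1)| = |-3| = 3 ≤ 2√11 ≈ 6.6332 ✓.


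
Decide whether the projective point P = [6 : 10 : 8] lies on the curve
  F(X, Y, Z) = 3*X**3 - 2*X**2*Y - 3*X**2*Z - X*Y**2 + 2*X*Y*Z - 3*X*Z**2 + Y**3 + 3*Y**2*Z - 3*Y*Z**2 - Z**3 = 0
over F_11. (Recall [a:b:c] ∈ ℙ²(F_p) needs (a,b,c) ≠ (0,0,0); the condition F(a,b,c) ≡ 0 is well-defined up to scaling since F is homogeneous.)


F(6,10,8) ≡ 10 (mod 11); P is NOT on the curve.

Evaluate F(6, 10, 8) term-by-term (mod 11).
  3*X**3 ↦ 3·216·1·1 = 648
  -2*X**2*Y ↦ -2·36·10·1 = -720
  -3*X**2*Z ↦ -3·36·1·8 = -864
  -X*Y**2 ↦ -1·6·100·1 = -600
  2*X*Y*Z ↦ 2·6·10·8 = 960
  -3*X*Z**2 ↦ -3·6·1·64 = -1152
  Y**3 ↦ 1·1·1000·1 = 1000
  3*Y**2*Z ↦ 3·1·100·8 = 2400
  -3*Y*Z**2 ↦ -3·1·10·64 = -1920
  -Z**3 ↦ -1·1·1·512 = -512
Sum: F(6, 10, 8) = (648) + (-720) + (-864) + (-600) + (960) + (-1152) + (1000) + (2400) + (-1920) + (-512) = -760.
Reducing mod 11: -760 ≡ 10 (mod 11).
Since F(a, b, c) ≡ 10 ≠ 0 (mod 11), P does NOT lie on the curve.


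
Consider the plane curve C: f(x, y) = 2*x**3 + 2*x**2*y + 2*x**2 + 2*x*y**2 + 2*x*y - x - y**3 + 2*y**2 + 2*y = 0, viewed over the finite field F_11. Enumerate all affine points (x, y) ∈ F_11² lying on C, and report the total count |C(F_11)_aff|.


Affine F_11-points: {(0, 0), (0, 6), (0, 7), (1, 6), (2, 0), (2, 2), (2, 4), (3, 6), (5, 4), (8, 0), (9, 3), (10, 4), (10, 8), (10, 10)}; count = 14.

For each of the 121 pairs (x, y) ∈ F_11², evaluate f(x, y) mod 11. Record the zeros.
  x = 0: [0↦0, 1↦3, 2↦4, 3↦8, 4↦9, 5↦1, 6↦0, 7↦0, 8↦6, 9↦1, 10↦1]  zeros at y ∈ {0, 6, 7}
  x = 1: [0↦3, 1↦1, 2↦1, 3↦8, 4↦5, 5↦8, 6↦0, 7↦8, 8↦4, 9↦4, 10↦2]  zeros at y ∈ {6}
  x = 2: [0↦0, 1↦8, 2↦0, 3↦3, 4↦0, 5↦7, 6↦7, 7↦5, 8↦6, 9↦4, 10↦4]  zeros at y ∈ {0, 2, 4}
  x = 3: [0↦3, 1↦3, 2↦2, 3↦5, 4↦6, 5↦10, 6↦0, 7↦3, 8↦2, 9↦2, 10↦8]  zeros at y ∈ {6}
  x = 4: [0↦2, 1↦9, 2↦8, 3↦4, 4↦2, 5↦7, 6↦2, 7↦3, 8↦4, 9↦10, 10↦4]  zeros at y ∈ ∅
  x = 5: [0↦9, 1↦5, 2↦8, 3↦1, 4↦0, 5↦10, 6↦3, 7↦6, 8↦2, 9↦7, 10↦4]  zeros at y ∈ {4}
  x = 6: [0↦3, 1↦3, 2↦3, 3↦8, 4↦1, 5↦9, 6↦4, 7↦2, 8↦8, 9↦5, 10↦9]  zeros at y ∈ ∅
  x = 7: [0↦7, 1↦4, 2↦5, 3↦4, 4↦6, 5↦5, 6↦6, 7↦3, 8↦1, 9↦5, 10↦9]  zeros at y ∈ ∅
  x = 8: [0↦0, 1↦9, 2↦4, 3↦1, 4↦5, 5↦10, 6↦10, 7↦10, 8↦4, 9↦8, 10↦5]  zeros at y ∈ {0}
  x = 9: [0↦5, 1↦8, 2↦1, 3↦0, 4↦10, 5↦3, 6↦6, 7↦2, 8↦7, 9↦4, 10↦9]  zeros at y ∈ {3}
  x = 10: [0↦1, 1↦2, 2↦8, 3↦2, 4↦0, 5↦7, 6↦6, 7↦2, 8↦0, 9↦5, 10↦0]  zeros at y ∈ {4, 8, 10}
Collecting zeros: affine points = {(0, 0), (0, 6), (0, 7), (1, 6), (2, 0), (2, 2), (2, 4), (3, 6), (5, 4), (8, 0), (9, 3), (10, 4), (10, 8), (10, 10)}.
Total count |C(F_11)_aff| = 14.


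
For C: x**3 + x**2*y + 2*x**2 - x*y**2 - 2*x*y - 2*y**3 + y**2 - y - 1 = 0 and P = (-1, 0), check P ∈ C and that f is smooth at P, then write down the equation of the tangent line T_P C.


Tangent line at P: -x + 2*y - 1 = 0.

Step 1: f(-1, 0) = 0, so P lies on C.
Step 2: partial derivatives
  f_x(x, y) = 3*x**2 + 2*x*y + 4*x - y**2 - 2*y, f_y(x, y) = x**2 - 2*x*y - 2*x - 6*y**2 + 2*y - 1.
  f_x(P) = -1, f_y(P) = 2 (gradient nonzero, so P is smooth).
Step 3: tangent line at P: -1·(x − -1) + 2·(y − 0) = 0.
Expanding: -x + 2*y - 1 = 0.


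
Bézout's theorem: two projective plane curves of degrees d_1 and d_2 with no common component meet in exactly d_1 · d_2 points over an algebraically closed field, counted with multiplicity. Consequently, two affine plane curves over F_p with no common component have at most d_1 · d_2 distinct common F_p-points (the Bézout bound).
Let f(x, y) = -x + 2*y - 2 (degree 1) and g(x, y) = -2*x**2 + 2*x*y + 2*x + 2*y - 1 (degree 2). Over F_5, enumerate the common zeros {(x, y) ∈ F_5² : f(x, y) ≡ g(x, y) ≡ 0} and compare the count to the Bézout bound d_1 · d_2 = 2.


Common zeros: {(1, 4), (4, 3)}; count = 2; Bézout bound = 2.

deg(f) = 1, deg(g) = 2, so Bézout bound = 2.
Scan x ∈ F_5. For each x, list the y ∈ F_5 with f(x, y) ≡ 0 and those with g(x, y) ≡ 0 (mod 5); the common zeros in that column are the intersection.
  x = 0: f ≡ 0 at y ∈ {1}; g ≡ 0 at y ∈ {3}; common: ∅.
  x = 1: f ≡ 0 at y ∈ {4}; g ≡ 0 at y ∈ {4}; common: {4}.
  x = 2: f ≡ 0 at y ∈ {2}; g ≡ 0 at y ∈ {0}; common: ∅.
  x = 3: f ≡ 0 at y ∈ {0}; g ≡ 0 at y ∈ {1}; common: ∅.
  x = 4: f ≡ 0 at y ∈ {3}; g ≡ 0 at y ∈ {0, 1, 2, 3, 4}; common: {3}.
Collecting: common zeros = {(1, 4), (4, 3)}, so the count is 2.
Comparison with the Bézout bound: 2 ≤ 2 = deg(f)·deg(g), as expected for curves with no common component (the bound is attained).


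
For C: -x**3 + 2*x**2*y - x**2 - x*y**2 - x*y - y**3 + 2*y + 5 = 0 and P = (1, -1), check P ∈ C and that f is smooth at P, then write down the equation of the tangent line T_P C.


Tangent line at P: -9*x + 2*y + 11 = 0.

Step 1: f(1, -1) = 0, so P lies on C.
Step 2: partial derivatives
  f_x(x, y) = -3*x**2 + 4*x*y - 2*x - y**2 - y, f_y(x, y) = 2*x**2 - 2*x*y - x - 3*y**2 + 2.
  f_x(P) = -9, f_y(P) = 2 (gradient nonzero, so P is smooth).
Step 3: tangent line at P: -9·(x − 1) + 2·(y − -1) = 0.
Expanding: -9*x + 2*y + 11 = 0.


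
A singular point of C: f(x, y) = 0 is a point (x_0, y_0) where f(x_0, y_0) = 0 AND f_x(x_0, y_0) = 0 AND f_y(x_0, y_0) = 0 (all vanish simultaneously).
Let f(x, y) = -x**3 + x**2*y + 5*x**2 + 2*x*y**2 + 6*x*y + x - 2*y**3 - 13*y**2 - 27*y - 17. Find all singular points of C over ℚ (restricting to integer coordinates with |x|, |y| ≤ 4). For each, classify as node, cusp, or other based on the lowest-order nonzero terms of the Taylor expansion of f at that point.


Singular points: {(1, -2)}; classification: cusp.

Compute partial derivatives:
  f_x = -3*x**2 + 2*x*y + 10*x + 2*y**2 + 6*y + 1.
  f_y = x**2 + 4*x*y + 6*x - 6*y**2 - 26*y - 27.
Scan x_0 ∈ {−4, ..., 4}. For each x_0, f_y(x_0, y) is a polynomial in y; find its integer roots y ∈ {−4, ..., 4}, then test f_x and f at those candidates.
  x = -4: f_y(-4, y) = -6*y**2 - 42*y - 35; no integer root y with |y| ≤ 4.
  x = -3: f_y(-3, y) = -6*y**2 - 38*y - 36; no integer root y with |y| ≤ 4.
  x = -2: f_y(-2, y) = -6*y**2 - 34*y - 35; no integer root y with |y| ≤ 4.
  x = -1: f_y(-1, y) = -6*y**2 - 30*y - 32; no integer root y with |y| ≤ 4.
  x = 0: f_y(0, y) = -6*y**2 - 26*y - 27; no integer root y with |y| ≤ 4.
  x = 1: f_y(1, y) = -6*y**2 - 22*y - 20; vanishes at y ∈ {-2}. (1, -2): f_x = 0, f = 0 — SINGULAR.
  x = 2: f_y(2, y) = -6*y**2 - 18*y - 11; no integer root y with |y| ≤ 4.
  x = 3: f_y(3, y) = -6*y**2 - 14*y; vanishes at y ∈ {0}. (3, 0): f_x = 4 ≠ 0.
  x = 4: f_y(4, y) = -6*y**2 - 10*y + 13; no integer root y with |y| ≤ 4.
Only singular point on the grid: (1, -2).
Classify: substitute x = 1 + u, y = -2 + v and expand: f = -u**3 + u**2*v + 2*u*v**2 - 2*v**3 + v**2.
No constant or linear terms (consistent with a singular point). Quadratic part: v**2. Cubic part: -u**3 + u**2*v + 2*u*v**2 - 2*v**3.
The quadratic part v**2 is a perfect square, so there is a single (double) tangent line v = 0, i.e. y = -2. Restricting the cubic part to that line (v = 0) leaves -u**3 ≠ 0, so f is not divisible by v and the branch is v² ≈ u**3 to lowest order — this is a cusp.
Classification: cusp.


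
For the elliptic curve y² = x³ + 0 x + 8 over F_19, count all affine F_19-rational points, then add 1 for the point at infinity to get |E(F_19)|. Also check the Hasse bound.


Affine points = {(1, 3), (1, 16), (2, 4), (2, 15), (3, 4), (3, 15), (5, 0), (7, 3), (7, 16), (8, 8), (8, 11), (10, 1), (10, 18), (11, 3), (11, 16), (12, 8), (12, 11), (13, 1), (13, 18), (14, 4), (14, 15), (15, 1), (15, 18), (16, 0), (17, 0), (18, 8), (18, 11)}; affine count = 27; |E(F_19)| = 28.

Discriminant check: Δ ∝ 4a³ + 27b² = 4·0³ + 27·8² = 4·0 + 27·64 ≡ 18 (mod 19). Nonzero ⇒ E is nonsingular.
For each x ∈ F_19, compute rhs = x³ + 0·x + 8 mod 19, then count y ∈ F_19 with y² ≡ rhs.
  x = 0: rhs = 8, matching y values: none (0 points).
  x = 1: rhs = 9, matching y values: 3, 16 (2 points).
  x = 2: rhs = 16, matching y values: 4, 15 (2 points).
  x = 3: rhs = 16, matching y values: 4, 15 (2 points).
  x = 4: rhs = 15, matching y values: none (0 points).
  x = 5: rhs = 0, matching y values: 0 (1 points).
  x = 6: rhs = 15, matching y values: none (0 points).
  x = 7: rhs = 9, matching y values: 3, 16 (2 points).
  x = 8: rhs = 7, matching y values: 8, 11 (2 points).
  x = 9: rhs = 15, matching y values: none (0 points).
  x = 10: rhs = 1, matching y values: 1, 18 (2 points).
  x = 11: rhs = 9, matching y values: 3, 16 (2 points).
  x = 12: rhs = 7, matching y values: 8, 11 (2 points).
  x = 13: rhs = 1, matching y values: 1, 18 (2 points).
  x = 14: rhs = 16, matching y values: 4, 15 (2 points).
  x = 15: rhs = 1, matching y values: 1, 18 (2 points).
  x = 16: rhs = 0, matching y values: 0 (1 points).
  x = 17: rhs = 0, matching y values: 0 (1 points).
  x = 18: rhs = 7, matching y values: 8, 11 (2 points).
Total affine count: 27.
Full point count |E(F_19)| = 27 + 1 = 28.
Hasse bound: |28 − (19+1)| = |8| = 8 ≤ 2√19 ≈ 8.7178 ✓.


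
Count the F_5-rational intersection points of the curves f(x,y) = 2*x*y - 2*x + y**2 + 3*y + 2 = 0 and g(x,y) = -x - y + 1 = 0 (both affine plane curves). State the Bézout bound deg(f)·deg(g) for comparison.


Common zeros: {(1, 0), (4, 2)}; count = 2; Bézout bound = 2.

deg(f) = 2, deg(g) = 1, so Bézout bound = 2.
Scan x ∈ F_5. For each x, list the y ∈ F_5 with f(x, y) ≡ 0 and those with g(x, y) ≡ 0 (mod 5); the common zeros in that column are the intersection.
  x = 0: f ≡ 0 at y ∈ {3, 4}; g ≡ 0 at y ∈ {1}; common: ∅.
  x = 1: f ≡ 0 at y ∈ {0}; g ≡ 0 at y ∈ {0}; common: {0}.
  x = 2: f ≡ 0 at y ∈ ∅; g ≡ 0 at y ∈ {4}; common: ∅.
  x = 3: f ≡ 0 at y ∈ ∅; g ≡ 0 at y ∈ {3}; common: ∅.
  x = 4: f ≡ 0 at y ∈ {2}; g ≡ 0 at y ∈ {2}; common: {2}.
Collecting: common zeros = {(1, 0), (4, 2)}, so the count is 2.
Comparison with the Bézout bound: 2 ≤ 2 = deg(f)·deg(g), as expected for curves with no common component (the bound is attained).


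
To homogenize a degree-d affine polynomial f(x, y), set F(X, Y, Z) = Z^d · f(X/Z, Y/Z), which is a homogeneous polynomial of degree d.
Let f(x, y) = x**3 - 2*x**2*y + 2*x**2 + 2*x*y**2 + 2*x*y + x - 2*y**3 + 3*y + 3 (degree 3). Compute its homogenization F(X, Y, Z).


F(X, Y, Z) = X**3 - 2*X**2*Y + 2*X**2*Z + 2*X*Y**2 + 2*X*Y*Z + X*Z**2 - 2*Y**3 + 3*Y*Z**2 + 3*Z**3

deg(f) = 3.
Substitute x = X/Z, y = Y/Z into f, then multiply by Z^3.
  monomial 1·x^3·y^0 ↦ 1·X^3·Y^0·Z^0.
  monomial -2·x^2·y^1 ↦ -2·X^2·Y^1·Z^0.
  monomial 2·x^2·y^0 ↦ 2·X^2·Y^0·Z^1.
  monomial 2·x^1·y^2 ↦ 2·X^1·Y^2·Z^0.
  monomial 2·x^1·y^1 ↦ 2·X^1·Y^1·Z^1.
  monomial 1·x^1·y^0 ↦ 1·X^1·Y^0·Z^2.
  monomial -2·x^0·y^3 ↦ -2·X^0·Y^3·Z^0.
  monomial 3·x^0·y^1 ↦ 3·X^0·Y^1·Z^2.
  monomial 3·x^0·y^0 ↦ 3·X^0·Y^0·Z^3.
Collecting: F(X, Y, Z) = X**3 - 2*X**2*Y + 2*X**2*Z + 2*X*Y**2 + 2*X*Y*Z + X*Z**2 - 2*Y**3 + 3*Y*Z**2 + 3*Z**3.


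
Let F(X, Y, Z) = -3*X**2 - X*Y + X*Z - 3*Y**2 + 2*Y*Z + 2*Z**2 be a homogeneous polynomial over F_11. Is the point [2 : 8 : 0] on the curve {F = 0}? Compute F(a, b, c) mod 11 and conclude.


F(2,8,0) ≡ 0 (mod 11); P is on the curve.

Evaluate F(2, 8, 0) term-by-term (mod 11).
  -3*X**2 ↦ -3·4·1·1 = -12
  -X*Y ↦ -1·2·8·1 = -16
  X*Z ↦ 1·2·1·0 = 0
  -3*Y**2 ↦ -3·1·64·1 = -192
  2*Y*Z ↦ 2·1·8·0 = 0
  2*Z**2 ↦ 2·1·1·0 = 0
Sum: F(2, 8, 0) = (-12) + (-16) + (0) + (-192) + (0) + (0) = -220.
Reducing mod 11: -220 ≡ 0 (mod 11).
Since F(a, b, c) ≡ 0 (mod 11), P lies on the curve.


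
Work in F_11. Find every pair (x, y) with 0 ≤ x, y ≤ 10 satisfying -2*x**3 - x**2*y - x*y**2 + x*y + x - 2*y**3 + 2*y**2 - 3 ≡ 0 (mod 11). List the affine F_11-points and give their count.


Affine F_11-points: {(0, 2), (0, 4), (0, 6), (2, 3), (4, 1), (4, 8), (5, 7), (6, 0), (7, 0), (9, 0), (9, 4), (9, 9), (10, 5)}; count = 13.

For each of the 121 pairs (x, y) ∈ F_11², evaluate f(x, y) mod 11. Record the zeros.
  x = 0: [0↦8, 1↦8, 2↦0, 3↦5, 4↦0, 5↦6, 6↦0, 7↦3, 8↦3, 9↦10, 10↦1]  zeros at y ∈ {2, 4, 6}
  x = 1: [0↦7, 1↦6, 2↦6, 3↦6, 4↦5, 5↦2, 6↦7, 7↦8, 8↦4, 9↦5, 10↦10]  zeros at y ∈ ∅
  x = 2: [0↦5, 1↦1, 2↦7, 3↦0, 4↦1, 5↦9, 6↦1, 7↦9, 8↦10, 9↦3, 10↦9]  zeros at y ∈ {3}
  x = 3: [0↦1, 1↦3, 2↦2, 3↦8, 4↦9, 5↦4, 6↦3, 7↦5, 8↦9, 9↦3, 10↦8]  zeros at y ∈ ∅
  x = 4: [0↦5, 1↦0, 2↦1, 3↦7, 4↦6, 5↦8, 6↦1, 7↦6, 8↦0, 9↦4, 10↦6]  zeros at y ∈ {1, 8}
  x = 5: [0↦5, 1↦2, 2↦3, 3↦7, 4↦2, 5↦9, 6↦5, 7↦0, 8↦4, 9↦5, 10↦2]  zeros at y ∈ {7}
  x = 6: [0↦0, 1↦8, 2↦7, 3↦7, 4↦7, 5↦6, 6↦3, 7↦8, 8↦9, 9↦5, 10↦6]  zeros at y ∈ {0}
  x = 7: [0↦0, 1↦6, 2↦1, 3↦6, 4↦9, 5↦9, 6↦5, 7↦7, 8↦3, 9↦3, 10↦6]  zeros at y ∈ {0}
  x = 8: [0↦4, 1↦6, 2↦6, 3↦3, 4↦7, 5↦6, 6↦10, 7↦7, 8↦7, 9↦9, 10↦1]  zeros at y ∈ ∅
  x = 9: [0↦0, 1↦7, 2↦10, 3↦8, 4↦0, 5↦7, 6↦6, 7↦7, 8↦9, 9↦0, 10↦1]  zeros at y ∈ {0, 4, 9}
  x = 10: [0↦9, 1↦8, 2↦1, 3↦9, 4↦9, 5↦0, 6↦3, 7↦6, 8↦8, 9↦8, 10↦5]  zeros at y ∈ {5}
Collecting zeros: affine points = {(0, 2), (0, 4), (0, 6), (2, 3), (4, 1), (4, 8), (5, 7), (6, 0), (7, 0), (9, 0), (9, 4), (9, 9), (10, 5)}.
Total count |C(F_11)_aff| = 13.


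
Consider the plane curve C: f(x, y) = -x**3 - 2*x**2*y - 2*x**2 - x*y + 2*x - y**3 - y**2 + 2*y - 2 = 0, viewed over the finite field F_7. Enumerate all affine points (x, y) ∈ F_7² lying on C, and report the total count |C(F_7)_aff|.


Affine F_7-points: {(1, 3), (2, 0), (2, 2), (2, 4), (3, 2), (4, 1), (4, 6)}; count = 7.

For each of the 49 pairs (x, y) ∈ F_7², evaluate f(x, y) mod 7. Record the zeros.
  x = 0: [0↦5, 1↦5, 2↦4, 3↦3, 4↦3, 5↦5, 6↦3]  zeros at y ∈ ∅
  x = 1: [0↦4, 1↦1, 2↦4, 3↦0, 4↦4, 5↦3, 6↦5]  zeros at y ∈ {3}
  x = 2: [0↦0, 1↦4, 2↦0, 3↦3, 4↦0, 5↦6, 6↦1]  zeros at y ∈ {0, 2, 4}
  x = 3: [0↦1, 1↦1, 2↦0, 3↦6, 4↦6, 5↦1, 6↦6]  zeros at y ∈ {2}
  x = 4: [0↦1, 1↦0, 2↦5, 3↦3, 4↦2, 5↦3, 6↦0]  zeros at y ∈ {1, 6}
  x = 5: [0↦1, 1↦2, 2↦2, 3↦2, 4↦3, 5↦6, 6↦5]  zeros at y ∈ ∅
  x = 6: [0↦2, 1↦1, 2↦6, 3↦4, 4↦3, 5↦4, 6↦1]  zeros at y ∈ ∅
Collecting zeros: affine points = {(1, 3), (2, 0), (2, 2), (2, 4), (3, 2), (4, 1), (4, 6)}.
Total count |C(F_7)_aff| = 7.


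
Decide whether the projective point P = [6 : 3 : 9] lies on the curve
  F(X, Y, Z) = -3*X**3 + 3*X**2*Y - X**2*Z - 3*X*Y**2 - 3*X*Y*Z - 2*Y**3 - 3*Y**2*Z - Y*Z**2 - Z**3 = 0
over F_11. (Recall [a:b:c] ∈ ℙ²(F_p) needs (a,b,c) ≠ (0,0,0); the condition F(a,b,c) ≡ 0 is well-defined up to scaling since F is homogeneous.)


F(6,3,9) ≡ 9 (mod 11); P is NOT on the curve.

Evaluate F(6, 3, 9) term-by-term (mod 11).
  -3*X**3 ↦ -3·216·1·1 = -648
  3*X**2*Y ↦ 3·36·3·1 = 324
  -X**2*Z ↦ -1·36·1·9 = -324
  -3*X*Y**2 ↦ -3·6·9·1 = -162
  -3*X*Y*Z ↦ -3·6·3·9 = -486
  -2*Y**3 ↦ -2·1·27·1 = -54
  -3*Y**2*Z ↦ -3·1·9·9 = -243
  -Y*Z**2 ↦ -1·1·3·81 = -243
  -Z**3 ↦ -1·1·1·729 = -729
Sum: F(6, 3, 9) = (-648) + (324) + (-324) + (-162) + (-486) + (-54) + (-243) + (-243) + (-729) = -2565.
Reducing mod 11: -2565 ≡ 9 (mod 11).
Since F(a, b, c) ≡ 9 ≠ 0 (mod 11), P does NOT lie on the curve.


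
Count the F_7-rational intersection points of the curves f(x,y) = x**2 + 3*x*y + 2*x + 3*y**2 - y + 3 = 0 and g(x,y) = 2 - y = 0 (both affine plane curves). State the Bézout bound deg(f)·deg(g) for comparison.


Common zeros: ∅; count = 0; Bézout bound = 2.

deg(f) = 2, deg(g) = 1, so Bézout bound = 2.
Scan x ∈ F_7. For each x, list the y ∈ F_7 with f(x, y) ≡ 0 and those with g(x, y) ≡ 0 (mod 7); the common zeros in that column are the intersection.
  x = 0: f ≡ 0 at y ∈ {6}; g ≡ 0 at y ∈ {2}; common: ∅.
  x = 1: f ≡ 0 at y ∈ {5, 6}; g ≡ 0 at y ∈ {2}; common: ∅.
  x = 2: f ≡ 0 at y ∈ ∅; g ≡ 0 at y ∈ {2}; common: ∅.
  x = 3: f ≡ 0 at y ∈ {4, 5}; g ≡ 0 at y ∈ {2}; common: ∅.
  x = 4: f ≡ 0 at y ∈ {4}; g ≡ 0 at y ∈ {2}; common: ∅.
  x = 5: f ≡ 0 at y ∈ ∅; g ≡ 0 at y ∈ {2}; common: ∅.
  x = 6: f ≡ 0 at y ∈ ∅; g ≡ 0 at y ∈ {2}; common: ∅.
Collecting: common zeros = ∅, so the count is 0.
Comparison with the Bézout bound: 0 ≤ 2 = deg(f)·deg(g), as expected for curves with no common component (the affine F_7-count falls short of the bound because intersections may lie at infinity, over extension fields, or carry multiplicity).


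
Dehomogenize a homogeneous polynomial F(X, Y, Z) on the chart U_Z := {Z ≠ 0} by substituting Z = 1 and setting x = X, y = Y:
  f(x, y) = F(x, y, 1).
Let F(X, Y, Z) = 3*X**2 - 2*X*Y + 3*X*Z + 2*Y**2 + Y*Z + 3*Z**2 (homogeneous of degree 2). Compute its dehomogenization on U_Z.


f(x, y) = 3*x**2 - 2*x*y + 3*x + 2*y**2 + y + 3

On U_Z we set Z = 1. Each monomial c·X^i·Y^j·Z^k in F becomes c·x^i·y^j·1^k = c·x^i·y^j.
Substituting Z = 1: F(X, Y, 1) = 3*x**2 - 2*x*y + 3*x + 2*y**2 + y + 3.
Note: deg(f) ≤ deg(F) = 2; strict inequality happens when F is divisible by Z (lost terms).


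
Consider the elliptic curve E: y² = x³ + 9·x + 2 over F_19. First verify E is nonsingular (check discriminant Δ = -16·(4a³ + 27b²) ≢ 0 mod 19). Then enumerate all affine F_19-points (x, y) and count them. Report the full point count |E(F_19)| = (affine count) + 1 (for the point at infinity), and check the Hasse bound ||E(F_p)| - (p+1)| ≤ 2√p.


Affine points = {(2, 3), (2, 16), (4, 8), (4, 11), (5, 1), (5, 18), (6, 5), (6, 14), (7, 3), (7, 16), (8, 4), (8, 15), (10, 3), (10, 16), (11, 8), (11, 11), (13, 6), (13, 13), (15, 4), (15, 15), (16, 9), (16, 10), (18, 7), (18, 12)}; affine count = 24; |E(F_19)| = 25.

Discriminant check: Δ ∝ 4a³ + 27b² = 4·9³ + 27·2² = 4·729 + 27·4 ≡ 3 (mod 19). Nonzero ⇒ E is nonsingular.
For each x ∈ F_19, compute rhs = x³ + 9·x + 2 mod 19, then count y ∈ F_19 with y² ≡ rhs.
  x = 0: rhs = 2, matching y values: none (0 points).
  x = 1: rhs = 12, matching y values: none (0 points).
  x = 2: rhs = 9, matching y values: 3, 16 (2 points).
  x = 3: rhs = 18, matching y values: none (0 points).
  x = 4: rhs = 7, matching y values: 8, 11 (2 points).
  x = 5: rhs = 1, matching y values: 1, 18 (2 points).
  x = 6: rhs = 6, matching y values: 5, 14 (2 points).
  x = 7: rhs = 9, matching y values: 3, 16 (2 points).
  x = 8: rhs = 16, matching y values: 4, 15 (2 points).
  x = 9: rhs = 14, matching y values: none (0 points).
  x = 10: rhs = 9, matching y values: 3, 16 (2 points).
  x = 11: rhs = 7, matching y values: 8, 11 (2 points).
  x = 12: rhs = 14, matching y values: none (0 points).
  x = 13: rhs = 17, matching y values: 6, 13 (2 points).
  x = 14: rhs = 3, matching y values: none (0 points).
  x = 15: rhs = 16, matching y values: 4, 15 (2 points).
  x = 16: rhs = 5, matching y values: 9, 10 (2 points).
  x = 17: rhs = 14, matching y values: none (0 points).
  x = 18: rhs = 11, matching y values: 7, 12 (2 points).
Total affine count: 24.
Full point count |E(F_19)| = 24 + 1 = 25.
Hasse bound: |25 − (19+1)| = |5| = 5 ≤ 2√19 ≈ 8.7178 ✓.
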